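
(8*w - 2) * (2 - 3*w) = -24*w^2 + 22*w - 4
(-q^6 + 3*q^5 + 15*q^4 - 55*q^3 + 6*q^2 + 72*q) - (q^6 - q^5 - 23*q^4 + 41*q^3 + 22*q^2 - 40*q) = -2*q^6 + 4*q^5 + 38*q^4 - 96*q^3 - 16*q^2 + 112*q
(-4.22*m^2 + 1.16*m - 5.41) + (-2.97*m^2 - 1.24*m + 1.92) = -7.19*m^2 - 0.0800000000000001*m - 3.49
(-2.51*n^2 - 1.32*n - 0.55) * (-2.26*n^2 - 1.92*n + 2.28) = 5.6726*n^4 + 7.8024*n^3 - 1.9454*n^2 - 1.9536*n - 1.254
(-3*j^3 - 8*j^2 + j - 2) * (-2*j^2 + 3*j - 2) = 6*j^5 + 7*j^4 - 20*j^3 + 23*j^2 - 8*j + 4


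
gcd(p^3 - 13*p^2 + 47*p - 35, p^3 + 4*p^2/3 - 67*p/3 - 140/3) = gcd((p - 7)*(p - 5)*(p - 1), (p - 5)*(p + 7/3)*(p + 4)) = p - 5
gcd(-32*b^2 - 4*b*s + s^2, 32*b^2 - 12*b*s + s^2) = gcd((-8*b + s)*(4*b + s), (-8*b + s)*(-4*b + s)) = -8*b + s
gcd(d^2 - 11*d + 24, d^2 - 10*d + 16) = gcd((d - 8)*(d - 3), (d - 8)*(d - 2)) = d - 8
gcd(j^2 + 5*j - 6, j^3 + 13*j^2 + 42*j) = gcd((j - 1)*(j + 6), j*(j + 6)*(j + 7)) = j + 6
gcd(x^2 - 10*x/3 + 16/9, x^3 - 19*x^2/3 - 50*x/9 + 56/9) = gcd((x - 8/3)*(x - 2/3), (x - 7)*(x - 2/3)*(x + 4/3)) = x - 2/3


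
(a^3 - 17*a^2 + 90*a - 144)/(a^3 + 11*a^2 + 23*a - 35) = (a^3 - 17*a^2 + 90*a - 144)/(a^3 + 11*a^2 + 23*a - 35)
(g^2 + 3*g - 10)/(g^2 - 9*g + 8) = (g^2 + 3*g - 10)/(g^2 - 9*g + 8)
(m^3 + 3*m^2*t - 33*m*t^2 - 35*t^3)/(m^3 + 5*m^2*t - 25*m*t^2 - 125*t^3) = (m^2 + 8*m*t + 7*t^2)/(m^2 + 10*m*t + 25*t^2)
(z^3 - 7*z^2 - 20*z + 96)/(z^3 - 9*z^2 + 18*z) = (z^2 - 4*z - 32)/(z*(z - 6))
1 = 1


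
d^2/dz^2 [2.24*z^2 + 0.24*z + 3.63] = 4.48000000000000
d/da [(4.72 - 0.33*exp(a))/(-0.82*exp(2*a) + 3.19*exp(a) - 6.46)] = (-0.2706*exp(2*a) + 7.7408*exp(a) - 12.925)*exp(a)/(0.6724*exp(4*a) - 5.2316*exp(3*a) + 20.7705*exp(2*a) - 41.2148*exp(a) + 41.7316)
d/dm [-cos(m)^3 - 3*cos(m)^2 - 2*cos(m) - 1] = (3*cos(m)^2 + 6*cos(m) + 2)*sin(m)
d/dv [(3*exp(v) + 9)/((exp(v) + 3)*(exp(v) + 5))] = -3*exp(v)/(exp(2*v) + 10*exp(v) + 25)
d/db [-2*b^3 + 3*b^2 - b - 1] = -6*b^2 + 6*b - 1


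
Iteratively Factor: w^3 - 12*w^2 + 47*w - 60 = (w - 5)*(w^2 - 7*w + 12) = (w - 5)*(w - 4)*(w - 3)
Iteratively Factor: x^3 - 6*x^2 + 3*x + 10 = (x - 5)*(x^2 - x - 2) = (x - 5)*(x + 1)*(x - 2)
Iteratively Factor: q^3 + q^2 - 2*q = (q)*(q^2 + q - 2) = q*(q - 1)*(q + 2)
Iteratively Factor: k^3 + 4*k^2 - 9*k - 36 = (k - 3)*(k^2 + 7*k + 12) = (k - 3)*(k + 3)*(k + 4)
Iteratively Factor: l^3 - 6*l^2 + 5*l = (l - 1)*(l^2 - 5*l) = (l - 5)*(l - 1)*(l)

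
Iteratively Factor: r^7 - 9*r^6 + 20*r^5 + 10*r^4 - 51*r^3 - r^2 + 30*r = (r - 1)*(r^6 - 8*r^5 + 12*r^4 + 22*r^3 - 29*r^2 - 30*r) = (r - 2)*(r - 1)*(r^5 - 6*r^4 + 22*r^2 + 15*r) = (r - 2)*(r - 1)*(r + 1)*(r^4 - 7*r^3 + 7*r^2 + 15*r) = (r - 2)*(r - 1)*(r + 1)^2*(r^3 - 8*r^2 + 15*r) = (r - 3)*(r - 2)*(r - 1)*(r + 1)^2*(r^2 - 5*r) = (r - 5)*(r - 3)*(r - 2)*(r - 1)*(r + 1)^2*(r)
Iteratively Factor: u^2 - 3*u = (u - 3)*(u)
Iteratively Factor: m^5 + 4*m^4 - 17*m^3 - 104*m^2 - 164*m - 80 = (m + 2)*(m^4 + 2*m^3 - 21*m^2 - 62*m - 40) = (m + 1)*(m + 2)*(m^3 + m^2 - 22*m - 40) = (m - 5)*(m + 1)*(m + 2)*(m^2 + 6*m + 8) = (m - 5)*(m + 1)*(m + 2)^2*(m + 4)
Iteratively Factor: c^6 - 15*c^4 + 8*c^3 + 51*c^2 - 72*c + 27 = (c - 1)*(c^5 + c^4 - 14*c^3 - 6*c^2 + 45*c - 27) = (c - 1)*(c + 3)*(c^4 - 2*c^3 - 8*c^2 + 18*c - 9) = (c - 1)^2*(c + 3)*(c^3 - c^2 - 9*c + 9) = (c - 3)*(c - 1)^2*(c + 3)*(c^2 + 2*c - 3) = (c - 3)*(c - 1)^2*(c + 3)^2*(c - 1)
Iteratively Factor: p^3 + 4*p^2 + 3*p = (p + 1)*(p^2 + 3*p) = (p + 1)*(p + 3)*(p)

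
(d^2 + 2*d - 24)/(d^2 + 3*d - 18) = (d - 4)/(d - 3)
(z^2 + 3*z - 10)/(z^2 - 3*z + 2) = (z + 5)/(z - 1)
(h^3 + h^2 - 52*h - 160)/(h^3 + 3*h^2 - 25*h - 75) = (h^2 - 4*h - 32)/(h^2 - 2*h - 15)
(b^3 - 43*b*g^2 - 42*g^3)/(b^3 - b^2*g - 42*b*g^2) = (b + g)/b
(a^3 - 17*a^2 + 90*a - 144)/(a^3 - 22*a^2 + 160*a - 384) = (a - 3)/(a - 8)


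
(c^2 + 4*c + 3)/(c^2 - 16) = (c^2 + 4*c + 3)/(c^2 - 16)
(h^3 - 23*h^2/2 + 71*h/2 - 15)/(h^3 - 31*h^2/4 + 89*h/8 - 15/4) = 4*(h - 5)/(4*h - 5)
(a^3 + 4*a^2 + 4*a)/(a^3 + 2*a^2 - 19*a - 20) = a*(a^2 + 4*a + 4)/(a^3 + 2*a^2 - 19*a - 20)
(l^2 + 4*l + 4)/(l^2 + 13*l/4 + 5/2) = 4*(l + 2)/(4*l + 5)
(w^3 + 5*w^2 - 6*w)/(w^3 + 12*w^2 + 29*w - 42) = w/(w + 7)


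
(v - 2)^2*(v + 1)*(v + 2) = v^4 - v^3 - 6*v^2 + 4*v + 8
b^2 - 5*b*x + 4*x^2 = (b - 4*x)*(b - x)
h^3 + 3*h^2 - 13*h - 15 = (h - 3)*(h + 1)*(h + 5)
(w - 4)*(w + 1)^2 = w^3 - 2*w^2 - 7*w - 4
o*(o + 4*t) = o^2 + 4*o*t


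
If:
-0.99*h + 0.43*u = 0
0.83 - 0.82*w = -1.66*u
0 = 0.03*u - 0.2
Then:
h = 2.90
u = 6.67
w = 14.51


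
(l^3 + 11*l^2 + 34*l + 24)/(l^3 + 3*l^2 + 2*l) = (l^2 + 10*l + 24)/(l*(l + 2))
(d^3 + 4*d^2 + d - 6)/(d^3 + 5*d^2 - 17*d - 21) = (d^3 + 4*d^2 + d - 6)/(d^3 + 5*d^2 - 17*d - 21)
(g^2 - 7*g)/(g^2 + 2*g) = (g - 7)/(g + 2)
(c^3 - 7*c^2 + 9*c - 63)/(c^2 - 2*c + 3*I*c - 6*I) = (c^2 - c*(7 + 3*I) + 21*I)/(c - 2)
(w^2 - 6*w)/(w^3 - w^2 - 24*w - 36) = w/(w^2 + 5*w + 6)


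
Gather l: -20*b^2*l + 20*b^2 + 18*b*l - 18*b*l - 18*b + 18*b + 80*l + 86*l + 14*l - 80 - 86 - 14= 20*b^2 + l*(180 - 20*b^2) - 180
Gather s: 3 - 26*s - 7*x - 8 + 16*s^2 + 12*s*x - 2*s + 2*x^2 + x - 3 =16*s^2 + s*(12*x - 28) + 2*x^2 - 6*x - 8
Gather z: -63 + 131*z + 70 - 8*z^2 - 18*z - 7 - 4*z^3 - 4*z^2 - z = -4*z^3 - 12*z^2 + 112*z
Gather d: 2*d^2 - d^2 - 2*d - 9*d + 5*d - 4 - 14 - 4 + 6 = d^2 - 6*d - 16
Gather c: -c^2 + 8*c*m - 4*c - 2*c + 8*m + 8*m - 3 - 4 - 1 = -c^2 + c*(8*m - 6) + 16*m - 8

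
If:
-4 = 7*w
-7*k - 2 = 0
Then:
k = -2/7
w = -4/7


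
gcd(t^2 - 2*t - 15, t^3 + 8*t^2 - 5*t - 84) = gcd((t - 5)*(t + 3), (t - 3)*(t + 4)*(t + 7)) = 1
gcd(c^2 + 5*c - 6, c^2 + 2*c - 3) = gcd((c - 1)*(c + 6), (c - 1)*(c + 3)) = c - 1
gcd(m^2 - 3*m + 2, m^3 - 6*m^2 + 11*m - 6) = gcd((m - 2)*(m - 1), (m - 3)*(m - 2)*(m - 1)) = m^2 - 3*m + 2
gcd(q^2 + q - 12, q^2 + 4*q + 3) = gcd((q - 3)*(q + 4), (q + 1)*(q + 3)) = 1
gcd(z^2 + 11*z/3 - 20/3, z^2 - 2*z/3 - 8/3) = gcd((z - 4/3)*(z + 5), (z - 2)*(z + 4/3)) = 1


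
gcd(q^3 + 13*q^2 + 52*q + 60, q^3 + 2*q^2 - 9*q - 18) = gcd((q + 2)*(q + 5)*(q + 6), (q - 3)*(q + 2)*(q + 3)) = q + 2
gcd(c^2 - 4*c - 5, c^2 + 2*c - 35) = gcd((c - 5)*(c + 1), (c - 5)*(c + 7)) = c - 5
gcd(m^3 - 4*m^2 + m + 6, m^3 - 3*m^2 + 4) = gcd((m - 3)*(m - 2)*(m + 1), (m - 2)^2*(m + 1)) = m^2 - m - 2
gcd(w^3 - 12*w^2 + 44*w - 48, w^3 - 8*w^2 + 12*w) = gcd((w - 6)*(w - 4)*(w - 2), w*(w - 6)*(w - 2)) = w^2 - 8*w + 12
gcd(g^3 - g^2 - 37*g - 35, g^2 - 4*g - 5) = g + 1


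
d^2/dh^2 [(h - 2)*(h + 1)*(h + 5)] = 6*h + 8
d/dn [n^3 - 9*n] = 3*n^2 - 9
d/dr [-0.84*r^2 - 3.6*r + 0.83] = -1.68*r - 3.6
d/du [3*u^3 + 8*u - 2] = 9*u^2 + 8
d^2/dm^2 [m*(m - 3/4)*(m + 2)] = 6*m + 5/2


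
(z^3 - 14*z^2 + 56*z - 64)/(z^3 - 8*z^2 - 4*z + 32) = (z - 4)/(z + 2)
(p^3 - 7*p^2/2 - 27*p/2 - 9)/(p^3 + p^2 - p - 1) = (p^2 - 9*p/2 - 9)/(p^2 - 1)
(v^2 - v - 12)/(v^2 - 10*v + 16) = (v^2 - v - 12)/(v^2 - 10*v + 16)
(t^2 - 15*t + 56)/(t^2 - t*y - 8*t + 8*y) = (7 - t)/(-t + y)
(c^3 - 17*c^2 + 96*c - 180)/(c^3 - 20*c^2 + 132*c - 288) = (c - 5)/(c - 8)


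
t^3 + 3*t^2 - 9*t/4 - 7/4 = (t - 1)*(t + 1/2)*(t + 7/2)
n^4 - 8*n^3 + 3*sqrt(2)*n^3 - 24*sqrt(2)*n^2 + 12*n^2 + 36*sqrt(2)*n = n*(n - 6)*(n - 2)*(n + 3*sqrt(2))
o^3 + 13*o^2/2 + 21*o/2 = o*(o + 3)*(o + 7/2)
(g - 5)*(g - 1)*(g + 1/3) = g^3 - 17*g^2/3 + 3*g + 5/3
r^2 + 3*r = r*(r + 3)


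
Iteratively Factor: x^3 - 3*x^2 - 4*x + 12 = (x - 2)*(x^2 - x - 6) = (x - 2)*(x + 2)*(x - 3)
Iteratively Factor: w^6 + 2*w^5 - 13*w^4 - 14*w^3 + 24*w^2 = (w - 3)*(w^5 + 5*w^4 + 2*w^3 - 8*w^2) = (w - 3)*(w + 2)*(w^4 + 3*w^3 - 4*w^2) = (w - 3)*(w + 2)*(w + 4)*(w^3 - w^2) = w*(w - 3)*(w + 2)*(w + 4)*(w^2 - w) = w^2*(w - 3)*(w + 2)*(w + 4)*(w - 1)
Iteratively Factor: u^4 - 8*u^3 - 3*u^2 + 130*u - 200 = (u + 4)*(u^3 - 12*u^2 + 45*u - 50) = (u - 5)*(u + 4)*(u^2 - 7*u + 10) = (u - 5)*(u - 2)*(u + 4)*(u - 5)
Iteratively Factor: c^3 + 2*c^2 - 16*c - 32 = (c + 4)*(c^2 - 2*c - 8) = (c - 4)*(c + 4)*(c + 2)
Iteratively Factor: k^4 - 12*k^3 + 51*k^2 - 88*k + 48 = (k - 4)*(k^3 - 8*k^2 + 19*k - 12) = (k - 4)*(k - 3)*(k^2 - 5*k + 4) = (k - 4)*(k - 3)*(k - 1)*(k - 4)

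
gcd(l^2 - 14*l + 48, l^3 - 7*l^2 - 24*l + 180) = l - 6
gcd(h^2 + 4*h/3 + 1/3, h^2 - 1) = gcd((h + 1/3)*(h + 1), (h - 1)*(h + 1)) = h + 1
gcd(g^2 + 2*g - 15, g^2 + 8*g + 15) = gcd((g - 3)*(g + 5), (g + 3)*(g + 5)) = g + 5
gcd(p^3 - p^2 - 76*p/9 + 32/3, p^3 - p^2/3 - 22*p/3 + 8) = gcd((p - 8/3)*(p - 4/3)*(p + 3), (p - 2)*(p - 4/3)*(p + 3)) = p^2 + 5*p/3 - 4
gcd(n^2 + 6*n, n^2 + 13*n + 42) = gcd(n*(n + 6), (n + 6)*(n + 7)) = n + 6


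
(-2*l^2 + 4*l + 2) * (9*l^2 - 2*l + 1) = -18*l^4 + 40*l^3 + 8*l^2 + 2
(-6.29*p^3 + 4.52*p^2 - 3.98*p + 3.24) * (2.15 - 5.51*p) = 34.6579*p^4 - 38.4287*p^3 + 31.6478*p^2 - 26.4094*p + 6.966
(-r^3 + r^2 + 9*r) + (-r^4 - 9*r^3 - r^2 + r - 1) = -r^4 - 10*r^3 + 10*r - 1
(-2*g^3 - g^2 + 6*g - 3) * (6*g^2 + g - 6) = -12*g^5 - 8*g^4 + 47*g^3 - 6*g^2 - 39*g + 18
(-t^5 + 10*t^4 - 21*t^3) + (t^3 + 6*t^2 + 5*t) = -t^5 + 10*t^4 - 20*t^3 + 6*t^2 + 5*t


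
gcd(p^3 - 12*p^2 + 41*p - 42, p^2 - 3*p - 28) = p - 7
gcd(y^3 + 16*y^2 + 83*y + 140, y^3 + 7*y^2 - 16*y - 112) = y^2 + 11*y + 28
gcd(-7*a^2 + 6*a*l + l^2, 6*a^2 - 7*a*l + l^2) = a - l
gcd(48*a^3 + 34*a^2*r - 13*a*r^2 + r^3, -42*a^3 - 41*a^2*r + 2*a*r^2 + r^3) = -6*a^2 - 5*a*r + r^2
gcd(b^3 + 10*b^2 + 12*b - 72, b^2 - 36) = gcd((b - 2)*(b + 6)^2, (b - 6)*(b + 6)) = b + 6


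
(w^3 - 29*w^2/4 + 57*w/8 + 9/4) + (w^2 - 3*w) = w^3 - 25*w^2/4 + 33*w/8 + 9/4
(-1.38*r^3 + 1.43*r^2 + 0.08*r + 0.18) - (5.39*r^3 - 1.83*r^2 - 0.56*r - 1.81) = -6.77*r^3 + 3.26*r^2 + 0.64*r + 1.99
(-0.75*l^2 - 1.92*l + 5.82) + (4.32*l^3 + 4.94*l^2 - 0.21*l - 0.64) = 4.32*l^3 + 4.19*l^2 - 2.13*l + 5.18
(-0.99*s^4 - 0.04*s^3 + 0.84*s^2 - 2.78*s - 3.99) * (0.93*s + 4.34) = -0.9207*s^5 - 4.3338*s^4 + 0.6076*s^3 + 1.0602*s^2 - 15.7759*s - 17.3166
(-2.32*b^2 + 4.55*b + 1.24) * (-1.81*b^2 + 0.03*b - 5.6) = 4.1992*b^4 - 8.3051*b^3 + 10.8841*b^2 - 25.4428*b - 6.944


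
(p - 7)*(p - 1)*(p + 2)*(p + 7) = p^4 + p^3 - 51*p^2 - 49*p + 98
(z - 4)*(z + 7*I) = z^2 - 4*z + 7*I*z - 28*I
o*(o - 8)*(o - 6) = o^3 - 14*o^2 + 48*o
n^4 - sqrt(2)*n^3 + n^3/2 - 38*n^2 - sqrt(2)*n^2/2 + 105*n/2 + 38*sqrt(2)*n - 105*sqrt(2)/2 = (n - 5)*(n - 3/2)*(n + 7)*(n - sqrt(2))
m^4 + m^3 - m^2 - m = m*(m - 1)*(m + 1)^2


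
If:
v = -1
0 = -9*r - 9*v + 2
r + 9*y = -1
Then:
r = 11/9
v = -1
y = -20/81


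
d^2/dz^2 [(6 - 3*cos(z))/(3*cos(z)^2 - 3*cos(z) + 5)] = 6*(-81*(1 - cos(2*z))^2*cos(z) + 63*(1 - cos(2*z))^2 + 272*cos(z) - 198*cos(2*z) - 18*cos(3*z) + 18*cos(5*z) - 234)/(6*cos(z) - 3*cos(2*z) - 13)^3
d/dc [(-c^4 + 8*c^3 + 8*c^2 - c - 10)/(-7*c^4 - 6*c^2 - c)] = 2*(28*c^6 + 62*c^5 - 33*c^4 - 148*c^3 - 7*c^2 - 60*c - 5)/(c^2*(49*c^6 + 84*c^4 + 14*c^3 + 36*c^2 + 12*c + 1))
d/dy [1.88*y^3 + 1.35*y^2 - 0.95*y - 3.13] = 5.64*y^2 + 2.7*y - 0.95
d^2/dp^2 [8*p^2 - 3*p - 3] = 16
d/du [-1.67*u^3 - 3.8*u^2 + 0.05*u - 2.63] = -5.01*u^2 - 7.6*u + 0.05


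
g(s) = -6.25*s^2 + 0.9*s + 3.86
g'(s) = 0.9 - 12.5*s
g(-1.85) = -19.20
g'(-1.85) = 24.02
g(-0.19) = 3.46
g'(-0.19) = 3.28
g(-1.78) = -17.54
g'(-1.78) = 23.15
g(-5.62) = -198.60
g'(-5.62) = 71.15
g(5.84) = -204.04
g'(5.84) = -72.10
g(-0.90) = -2.01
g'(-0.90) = 12.15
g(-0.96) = -2.76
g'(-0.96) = 12.90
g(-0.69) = 0.26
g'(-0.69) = 9.52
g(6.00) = -215.74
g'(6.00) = -74.10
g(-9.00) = -510.49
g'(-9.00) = 113.40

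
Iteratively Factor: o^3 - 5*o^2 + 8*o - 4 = (o - 1)*(o^2 - 4*o + 4) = (o - 2)*(o - 1)*(o - 2)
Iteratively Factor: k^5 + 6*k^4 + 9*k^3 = (k + 3)*(k^4 + 3*k^3) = k*(k + 3)*(k^3 + 3*k^2) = k^2*(k + 3)*(k^2 + 3*k) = k^2*(k + 3)^2*(k)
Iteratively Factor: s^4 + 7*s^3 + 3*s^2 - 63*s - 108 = (s - 3)*(s^3 + 10*s^2 + 33*s + 36) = (s - 3)*(s + 4)*(s^2 + 6*s + 9) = (s - 3)*(s + 3)*(s + 4)*(s + 3)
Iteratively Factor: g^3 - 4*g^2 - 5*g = (g)*(g^2 - 4*g - 5) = g*(g - 5)*(g + 1)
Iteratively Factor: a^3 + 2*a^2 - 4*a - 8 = (a - 2)*(a^2 + 4*a + 4) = (a - 2)*(a + 2)*(a + 2)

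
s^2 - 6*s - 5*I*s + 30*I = (s - 6)*(s - 5*I)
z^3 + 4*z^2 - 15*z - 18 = (z - 3)*(z + 1)*(z + 6)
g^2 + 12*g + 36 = (g + 6)^2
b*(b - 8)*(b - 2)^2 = b^4 - 12*b^3 + 36*b^2 - 32*b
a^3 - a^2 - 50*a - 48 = (a - 8)*(a + 1)*(a + 6)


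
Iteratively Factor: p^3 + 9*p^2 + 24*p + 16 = (p + 1)*(p^2 + 8*p + 16) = (p + 1)*(p + 4)*(p + 4)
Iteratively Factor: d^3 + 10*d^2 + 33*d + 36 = (d + 3)*(d^2 + 7*d + 12) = (d + 3)*(d + 4)*(d + 3)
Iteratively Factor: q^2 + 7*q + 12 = (q + 4)*(q + 3)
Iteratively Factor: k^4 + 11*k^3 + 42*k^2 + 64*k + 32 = (k + 4)*(k^3 + 7*k^2 + 14*k + 8) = (k + 2)*(k + 4)*(k^2 + 5*k + 4) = (k + 1)*(k + 2)*(k + 4)*(k + 4)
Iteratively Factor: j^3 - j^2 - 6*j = (j - 3)*(j^2 + 2*j) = (j - 3)*(j + 2)*(j)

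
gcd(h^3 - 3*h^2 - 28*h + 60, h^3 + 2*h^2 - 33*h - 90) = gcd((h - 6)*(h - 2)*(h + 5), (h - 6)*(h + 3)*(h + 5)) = h^2 - h - 30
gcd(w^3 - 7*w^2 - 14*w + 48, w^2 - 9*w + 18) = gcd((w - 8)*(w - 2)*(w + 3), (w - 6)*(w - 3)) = 1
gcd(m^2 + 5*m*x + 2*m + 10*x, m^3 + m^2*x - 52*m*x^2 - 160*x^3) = m + 5*x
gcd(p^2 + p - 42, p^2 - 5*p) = 1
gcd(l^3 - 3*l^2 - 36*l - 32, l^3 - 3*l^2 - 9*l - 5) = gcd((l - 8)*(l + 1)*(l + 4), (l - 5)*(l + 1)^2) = l + 1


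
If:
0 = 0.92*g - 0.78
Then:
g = 0.85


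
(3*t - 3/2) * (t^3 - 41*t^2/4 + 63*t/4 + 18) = 3*t^4 - 129*t^3/4 + 501*t^2/8 + 243*t/8 - 27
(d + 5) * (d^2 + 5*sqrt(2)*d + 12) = d^3 + 5*d^2 + 5*sqrt(2)*d^2 + 12*d + 25*sqrt(2)*d + 60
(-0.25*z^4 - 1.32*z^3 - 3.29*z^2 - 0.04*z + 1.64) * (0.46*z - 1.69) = -0.115*z^5 - 0.1847*z^4 + 0.7174*z^3 + 5.5417*z^2 + 0.822*z - 2.7716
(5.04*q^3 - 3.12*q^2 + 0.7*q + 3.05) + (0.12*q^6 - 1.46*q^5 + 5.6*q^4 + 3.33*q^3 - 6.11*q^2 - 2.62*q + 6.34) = 0.12*q^6 - 1.46*q^5 + 5.6*q^4 + 8.37*q^3 - 9.23*q^2 - 1.92*q + 9.39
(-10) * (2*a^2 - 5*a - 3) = -20*a^2 + 50*a + 30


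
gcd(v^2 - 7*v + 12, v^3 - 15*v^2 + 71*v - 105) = v - 3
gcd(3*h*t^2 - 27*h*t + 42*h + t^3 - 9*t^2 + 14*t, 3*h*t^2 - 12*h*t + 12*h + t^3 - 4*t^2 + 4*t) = 3*h*t - 6*h + t^2 - 2*t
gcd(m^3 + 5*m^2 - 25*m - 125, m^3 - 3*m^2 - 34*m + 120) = m - 5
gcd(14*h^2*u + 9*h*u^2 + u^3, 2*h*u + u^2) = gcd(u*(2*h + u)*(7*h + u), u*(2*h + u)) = 2*h*u + u^2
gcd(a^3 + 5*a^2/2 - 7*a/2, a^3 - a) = a^2 - a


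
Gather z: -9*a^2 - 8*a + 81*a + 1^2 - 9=-9*a^2 + 73*a - 8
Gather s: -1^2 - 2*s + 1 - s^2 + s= -s^2 - s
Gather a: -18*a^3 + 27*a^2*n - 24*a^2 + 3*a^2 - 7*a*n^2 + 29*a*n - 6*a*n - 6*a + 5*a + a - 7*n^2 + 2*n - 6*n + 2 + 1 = -18*a^3 + a^2*(27*n - 21) + a*(-7*n^2 + 23*n) - 7*n^2 - 4*n + 3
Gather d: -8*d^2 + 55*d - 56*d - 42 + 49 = -8*d^2 - d + 7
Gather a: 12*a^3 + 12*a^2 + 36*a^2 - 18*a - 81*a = 12*a^3 + 48*a^2 - 99*a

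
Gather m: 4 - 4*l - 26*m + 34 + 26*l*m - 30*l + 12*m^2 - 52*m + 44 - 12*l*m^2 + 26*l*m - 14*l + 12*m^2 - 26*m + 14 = -48*l + m^2*(24 - 12*l) + m*(52*l - 104) + 96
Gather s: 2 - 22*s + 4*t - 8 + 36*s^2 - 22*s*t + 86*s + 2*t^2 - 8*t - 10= 36*s^2 + s*(64 - 22*t) + 2*t^2 - 4*t - 16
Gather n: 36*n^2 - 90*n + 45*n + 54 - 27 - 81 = 36*n^2 - 45*n - 54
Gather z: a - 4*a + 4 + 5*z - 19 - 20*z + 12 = -3*a - 15*z - 3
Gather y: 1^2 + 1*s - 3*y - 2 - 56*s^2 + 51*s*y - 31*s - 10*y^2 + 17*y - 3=-56*s^2 - 30*s - 10*y^2 + y*(51*s + 14) - 4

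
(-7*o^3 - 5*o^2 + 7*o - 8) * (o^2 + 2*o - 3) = -7*o^5 - 19*o^4 + 18*o^3 + 21*o^2 - 37*o + 24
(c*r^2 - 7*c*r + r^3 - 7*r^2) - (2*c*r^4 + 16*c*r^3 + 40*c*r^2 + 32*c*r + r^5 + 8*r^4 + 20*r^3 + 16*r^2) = -2*c*r^4 - 16*c*r^3 - 39*c*r^2 - 39*c*r - r^5 - 8*r^4 - 19*r^3 - 23*r^2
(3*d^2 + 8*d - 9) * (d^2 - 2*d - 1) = 3*d^4 + 2*d^3 - 28*d^2 + 10*d + 9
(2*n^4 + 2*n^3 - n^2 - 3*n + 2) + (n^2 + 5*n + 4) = 2*n^4 + 2*n^3 + 2*n + 6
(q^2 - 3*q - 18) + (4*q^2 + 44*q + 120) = 5*q^2 + 41*q + 102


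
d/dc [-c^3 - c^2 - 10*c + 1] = -3*c^2 - 2*c - 10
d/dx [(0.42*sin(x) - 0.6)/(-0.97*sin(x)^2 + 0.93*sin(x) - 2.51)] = (0.4074*sin(x)^2 - 1.164*sin(x) - 0.4962)*cos(x)/(0.9409*sin(x)^4 - 1.8042*sin(x)^3 + 5.7343*sin(x)^2 - 4.6686*sin(x) + 6.3001)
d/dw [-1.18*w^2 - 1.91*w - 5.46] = -2.36*w - 1.91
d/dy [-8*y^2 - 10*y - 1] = -16*y - 10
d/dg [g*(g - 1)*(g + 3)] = 3*g^2 + 4*g - 3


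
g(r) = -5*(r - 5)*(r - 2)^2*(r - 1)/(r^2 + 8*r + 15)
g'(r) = -5*(-2*r - 8)*(r - 5)*(r - 2)^2*(r - 1)/(r^2 + 8*r + 15)^2 - 5*(r - 5)*(r - 2)^2/(r^2 + 8*r + 15) - 5*(r - 5)*(r - 1)*(2*r - 4)/(r^2 + 8*r + 15) - 5*(r - 2)^2*(r - 1)/(r^2 + 8*r + 15)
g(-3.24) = 11355.38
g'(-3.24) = 32471.82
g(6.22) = -5.48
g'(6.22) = -7.06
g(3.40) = 0.70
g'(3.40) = 0.66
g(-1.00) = -67.50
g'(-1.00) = 140.62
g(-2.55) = -2516.46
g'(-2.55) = 8767.55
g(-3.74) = 7319.50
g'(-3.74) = -849.93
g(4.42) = 0.83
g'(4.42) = -0.70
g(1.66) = 0.04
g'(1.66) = -0.21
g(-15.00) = -3853.33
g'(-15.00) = 180.39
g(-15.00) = -3853.33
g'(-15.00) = 180.39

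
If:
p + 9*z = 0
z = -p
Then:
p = 0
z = 0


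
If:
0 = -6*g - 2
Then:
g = -1/3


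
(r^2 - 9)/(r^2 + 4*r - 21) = (r + 3)/(r + 7)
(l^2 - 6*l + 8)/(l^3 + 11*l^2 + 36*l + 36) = (l^2 - 6*l + 8)/(l^3 + 11*l^2 + 36*l + 36)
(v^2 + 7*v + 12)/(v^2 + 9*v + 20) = (v + 3)/(v + 5)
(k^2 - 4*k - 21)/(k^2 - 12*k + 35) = (k + 3)/(k - 5)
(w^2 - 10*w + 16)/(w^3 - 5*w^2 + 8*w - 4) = (w - 8)/(w^2 - 3*w + 2)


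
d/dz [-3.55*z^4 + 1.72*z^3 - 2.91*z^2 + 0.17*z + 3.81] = -14.2*z^3 + 5.16*z^2 - 5.82*z + 0.17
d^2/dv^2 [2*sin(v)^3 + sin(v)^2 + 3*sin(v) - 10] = -18*sin(v)^3 - 4*sin(v)^2 + 9*sin(v) + 2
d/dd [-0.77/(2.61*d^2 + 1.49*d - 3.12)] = (4.0194*d + 1.1473)/(2.61*d^2 + 1.49*d - 3.12)^2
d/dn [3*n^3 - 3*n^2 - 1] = 3*n*(3*n - 2)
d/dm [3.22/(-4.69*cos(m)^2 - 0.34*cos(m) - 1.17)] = -(30.2036*cos(m) + 1.0948)*sin(m)/(4.69*cos(m)^2 + 0.34*cos(m) + 1.17)^2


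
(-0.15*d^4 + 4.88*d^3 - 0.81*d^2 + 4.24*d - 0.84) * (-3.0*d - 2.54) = 0.45*d^5 - 14.259*d^4 - 9.9652*d^3 - 10.6626*d^2 - 8.2496*d + 2.1336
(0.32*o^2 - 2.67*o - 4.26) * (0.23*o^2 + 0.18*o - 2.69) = 0.0736*o^4 - 0.5565*o^3 - 2.3212*o^2 + 6.4155*o + 11.4594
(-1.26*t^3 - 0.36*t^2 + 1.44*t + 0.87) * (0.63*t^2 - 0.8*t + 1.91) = -0.7938*t^5 + 0.7812*t^4 - 1.2114*t^3 - 1.2915*t^2 + 2.0544*t + 1.6617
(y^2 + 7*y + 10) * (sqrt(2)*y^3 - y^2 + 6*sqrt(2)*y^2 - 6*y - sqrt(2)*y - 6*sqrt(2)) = sqrt(2)*y^5 - y^4 + 13*sqrt(2)*y^4 - 13*y^3 + 51*sqrt(2)*y^3 - 52*y^2 + 47*sqrt(2)*y^2 - 52*sqrt(2)*y - 60*y - 60*sqrt(2)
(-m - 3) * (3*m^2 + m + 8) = -3*m^3 - 10*m^2 - 11*m - 24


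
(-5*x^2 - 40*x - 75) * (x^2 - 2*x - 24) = -5*x^4 - 30*x^3 + 125*x^2 + 1110*x + 1800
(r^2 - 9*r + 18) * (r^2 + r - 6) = r^4 - 8*r^3 + 3*r^2 + 72*r - 108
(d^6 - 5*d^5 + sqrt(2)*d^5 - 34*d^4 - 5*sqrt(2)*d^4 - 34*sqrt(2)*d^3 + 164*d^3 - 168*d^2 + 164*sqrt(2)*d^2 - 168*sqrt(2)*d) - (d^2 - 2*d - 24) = d^6 - 5*d^5 + sqrt(2)*d^5 - 34*d^4 - 5*sqrt(2)*d^4 - 34*sqrt(2)*d^3 + 164*d^3 - 169*d^2 + 164*sqrt(2)*d^2 - 168*sqrt(2)*d + 2*d + 24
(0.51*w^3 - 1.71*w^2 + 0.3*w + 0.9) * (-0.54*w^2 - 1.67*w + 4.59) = -0.2754*w^5 + 0.0717*w^4 + 5.0346*w^3 - 8.8359*w^2 - 0.126*w + 4.131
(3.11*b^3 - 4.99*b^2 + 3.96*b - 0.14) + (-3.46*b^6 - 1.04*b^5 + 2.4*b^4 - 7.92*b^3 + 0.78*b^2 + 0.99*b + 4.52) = -3.46*b^6 - 1.04*b^5 + 2.4*b^4 - 4.81*b^3 - 4.21*b^2 + 4.95*b + 4.38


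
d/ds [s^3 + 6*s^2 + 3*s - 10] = 3*s^2 + 12*s + 3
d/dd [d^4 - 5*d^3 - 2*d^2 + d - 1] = 4*d^3 - 15*d^2 - 4*d + 1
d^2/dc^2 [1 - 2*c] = 0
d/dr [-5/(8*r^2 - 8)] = 5*r/(4*(r^2 - 1)^2)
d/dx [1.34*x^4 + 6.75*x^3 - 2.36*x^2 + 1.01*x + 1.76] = 5.36*x^3 + 20.25*x^2 - 4.72*x + 1.01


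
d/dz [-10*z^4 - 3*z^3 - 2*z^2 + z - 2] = -40*z^3 - 9*z^2 - 4*z + 1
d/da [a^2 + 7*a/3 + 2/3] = 2*a + 7/3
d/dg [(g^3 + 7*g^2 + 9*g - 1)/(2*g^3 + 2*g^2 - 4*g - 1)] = (-12*g^4 - 44*g^3 - 43*g^2 - 10*g - 13)/(4*g^6 + 8*g^5 - 12*g^4 - 20*g^3 + 12*g^2 + 8*g + 1)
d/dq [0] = 0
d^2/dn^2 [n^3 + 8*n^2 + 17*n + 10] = 6*n + 16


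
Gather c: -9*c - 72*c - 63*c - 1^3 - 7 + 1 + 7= -144*c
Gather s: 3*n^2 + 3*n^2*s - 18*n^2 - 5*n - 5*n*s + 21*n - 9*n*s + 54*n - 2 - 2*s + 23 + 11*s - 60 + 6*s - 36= -15*n^2 + 70*n + s*(3*n^2 - 14*n + 15) - 75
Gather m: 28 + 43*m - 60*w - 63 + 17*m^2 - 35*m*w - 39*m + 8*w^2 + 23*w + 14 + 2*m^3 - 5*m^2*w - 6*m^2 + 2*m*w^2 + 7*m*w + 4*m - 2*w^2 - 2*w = 2*m^3 + m^2*(11 - 5*w) + m*(2*w^2 - 28*w + 8) + 6*w^2 - 39*w - 21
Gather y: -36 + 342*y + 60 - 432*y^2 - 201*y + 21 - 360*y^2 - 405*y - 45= -792*y^2 - 264*y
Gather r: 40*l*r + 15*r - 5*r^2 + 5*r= -5*r^2 + r*(40*l + 20)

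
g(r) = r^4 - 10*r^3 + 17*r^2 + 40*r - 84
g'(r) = 4*r^3 - 30*r^2 + 34*r + 40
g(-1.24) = -86.03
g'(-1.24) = -55.91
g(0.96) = -37.93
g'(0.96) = 48.53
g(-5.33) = 2507.01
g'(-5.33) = -1599.16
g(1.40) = -18.28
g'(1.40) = 39.78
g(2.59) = 4.90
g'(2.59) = -3.69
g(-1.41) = -74.62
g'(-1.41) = -78.80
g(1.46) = -15.94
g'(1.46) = 38.14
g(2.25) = 3.79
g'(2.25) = 10.19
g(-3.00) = 300.00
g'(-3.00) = -440.00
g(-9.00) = 14784.00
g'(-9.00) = -5612.00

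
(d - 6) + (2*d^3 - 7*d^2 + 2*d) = 2*d^3 - 7*d^2 + 3*d - 6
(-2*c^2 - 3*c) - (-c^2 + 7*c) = -c^2 - 10*c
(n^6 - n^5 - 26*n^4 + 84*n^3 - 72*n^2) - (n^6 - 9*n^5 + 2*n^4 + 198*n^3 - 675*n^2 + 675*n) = 8*n^5 - 28*n^4 - 114*n^3 + 603*n^2 - 675*n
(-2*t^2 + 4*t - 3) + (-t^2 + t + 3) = -3*t^2 + 5*t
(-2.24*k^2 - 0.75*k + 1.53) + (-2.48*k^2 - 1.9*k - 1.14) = -4.72*k^2 - 2.65*k + 0.39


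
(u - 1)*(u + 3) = u^2 + 2*u - 3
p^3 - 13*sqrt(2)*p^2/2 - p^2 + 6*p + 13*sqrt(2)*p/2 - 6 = (p - 1)*(p - 6*sqrt(2))*(p - sqrt(2)/2)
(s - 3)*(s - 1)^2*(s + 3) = s^4 - 2*s^3 - 8*s^2 + 18*s - 9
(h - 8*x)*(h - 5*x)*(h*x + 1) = h^3*x - 13*h^2*x^2 + h^2 + 40*h*x^3 - 13*h*x + 40*x^2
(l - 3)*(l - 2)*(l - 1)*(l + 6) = l^4 - 25*l^2 + 60*l - 36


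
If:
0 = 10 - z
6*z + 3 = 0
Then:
No Solution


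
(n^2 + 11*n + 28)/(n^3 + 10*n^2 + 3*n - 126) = (n + 4)/(n^2 + 3*n - 18)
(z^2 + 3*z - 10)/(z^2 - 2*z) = (z + 5)/z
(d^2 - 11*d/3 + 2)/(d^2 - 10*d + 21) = (d - 2/3)/(d - 7)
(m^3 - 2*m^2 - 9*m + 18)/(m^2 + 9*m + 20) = (m^3 - 2*m^2 - 9*m + 18)/(m^2 + 9*m + 20)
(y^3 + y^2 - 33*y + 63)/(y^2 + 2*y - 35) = (y^2 - 6*y + 9)/(y - 5)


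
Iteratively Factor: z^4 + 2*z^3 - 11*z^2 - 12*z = (z)*(z^3 + 2*z^2 - 11*z - 12) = z*(z + 1)*(z^2 + z - 12) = z*(z - 3)*(z + 1)*(z + 4)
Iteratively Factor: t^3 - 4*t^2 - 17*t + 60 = (t - 5)*(t^2 + t - 12) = (t - 5)*(t - 3)*(t + 4)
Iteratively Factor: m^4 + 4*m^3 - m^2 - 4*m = (m + 1)*(m^3 + 3*m^2 - 4*m) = (m + 1)*(m + 4)*(m^2 - m) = (m - 1)*(m + 1)*(m + 4)*(m)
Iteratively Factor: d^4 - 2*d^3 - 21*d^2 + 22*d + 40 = (d - 5)*(d^3 + 3*d^2 - 6*d - 8) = (d - 5)*(d + 4)*(d^2 - d - 2) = (d - 5)*(d - 2)*(d + 4)*(d + 1)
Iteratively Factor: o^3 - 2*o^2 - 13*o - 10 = (o - 5)*(o^2 + 3*o + 2) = (o - 5)*(o + 2)*(o + 1)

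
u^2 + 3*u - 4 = (u - 1)*(u + 4)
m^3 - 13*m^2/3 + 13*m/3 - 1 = (m - 3)*(m - 1)*(m - 1/3)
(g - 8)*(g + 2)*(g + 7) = g^3 + g^2 - 58*g - 112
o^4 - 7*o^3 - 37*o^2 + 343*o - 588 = (o - 7)*(o - 4)*(o - 3)*(o + 7)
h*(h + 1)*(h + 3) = h^3 + 4*h^2 + 3*h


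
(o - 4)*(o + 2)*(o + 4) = o^3 + 2*o^2 - 16*o - 32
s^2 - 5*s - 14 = (s - 7)*(s + 2)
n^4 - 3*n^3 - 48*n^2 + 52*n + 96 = (n - 8)*(n - 2)*(n + 1)*(n + 6)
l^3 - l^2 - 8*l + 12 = (l - 2)^2*(l + 3)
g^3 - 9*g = g*(g - 3)*(g + 3)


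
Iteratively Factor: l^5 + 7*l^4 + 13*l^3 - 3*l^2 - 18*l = (l + 3)*(l^4 + 4*l^3 + l^2 - 6*l) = (l + 3)^2*(l^3 + l^2 - 2*l) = (l - 1)*(l + 3)^2*(l^2 + 2*l) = l*(l - 1)*(l + 3)^2*(l + 2)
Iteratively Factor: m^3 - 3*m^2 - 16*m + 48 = (m - 4)*(m^2 + m - 12) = (m - 4)*(m - 3)*(m + 4)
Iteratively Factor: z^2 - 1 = (z + 1)*(z - 1)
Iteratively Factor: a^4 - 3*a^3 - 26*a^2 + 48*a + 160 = (a + 4)*(a^3 - 7*a^2 + 2*a + 40) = (a - 4)*(a + 4)*(a^2 - 3*a - 10) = (a - 4)*(a + 2)*(a + 4)*(a - 5)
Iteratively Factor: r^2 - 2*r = (r)*(r - 2)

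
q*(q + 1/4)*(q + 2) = q^3 + 9*q^2/4 + q/2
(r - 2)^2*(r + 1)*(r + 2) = r^4 - r^3 - 6*r^2 + 4*r + 8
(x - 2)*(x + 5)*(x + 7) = x^3 + 10*x^2 + 11*x - 70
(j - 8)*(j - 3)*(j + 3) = j^3 - 8*j^2 - 9*j + 72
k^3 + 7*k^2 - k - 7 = (k - 1)*(k + 1)*(k + 7)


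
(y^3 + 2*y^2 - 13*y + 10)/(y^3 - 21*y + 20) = (y - 2)/(y - 4)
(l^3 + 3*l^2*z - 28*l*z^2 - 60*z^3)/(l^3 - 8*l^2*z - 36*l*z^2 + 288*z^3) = (l^2 - 3*l*z - 10*z^2)/(l^2 - 14*l*z + 48*z^2)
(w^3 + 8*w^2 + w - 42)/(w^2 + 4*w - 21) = (w^2 + w - 6)/(w - 3)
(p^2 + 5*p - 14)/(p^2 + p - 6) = (p + 7)/(p + 3)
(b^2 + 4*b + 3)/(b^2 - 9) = (b + 1)/(b - 3)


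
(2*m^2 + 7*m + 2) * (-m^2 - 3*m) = -2*m^4 - 13*m^3 - 23*m^2 - 6*m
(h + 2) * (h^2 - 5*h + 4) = h^3 - 3*h^2 - 6*h + 8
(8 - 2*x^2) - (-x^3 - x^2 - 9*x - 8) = x^3 - x^2 + 9*x + 16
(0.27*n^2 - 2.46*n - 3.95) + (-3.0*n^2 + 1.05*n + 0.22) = -2.73*n^2 - 1.41*n - 3.73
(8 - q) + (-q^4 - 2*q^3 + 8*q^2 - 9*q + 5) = -q^4 - 2*q^3 + 8*q^2 - 10*q + 13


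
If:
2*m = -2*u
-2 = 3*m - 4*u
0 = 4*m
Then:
No Solution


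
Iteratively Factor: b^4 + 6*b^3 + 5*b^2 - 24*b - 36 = (b + 2)*(b^3 + 4*b^2 - 3*b - 18) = (b - 2)*(b + 2)*(b^2 + 6*b + 9) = (b - 2)*(b + 2)*(b + 3)*(b + 3)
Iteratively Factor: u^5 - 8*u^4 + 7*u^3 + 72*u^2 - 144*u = (u - 3)*(u^4 - 5*u^3 - 8*u^2 + 48*u) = (u - 4)*(u - 3)*(u^3 - u^2 - 12*u) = (u - 4)^2*(u - 3)*(u^2 + 3*u) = (u - 4)^2*(u - 3)*(u + 3)*(u)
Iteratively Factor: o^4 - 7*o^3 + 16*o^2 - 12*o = (o - 3)*(o^3 - 4*o^2 + 4*o) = (o - 3)*(o - 2)*(o^2 - 2*o) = o*(o - 3)*(o - 2)*(o - 2)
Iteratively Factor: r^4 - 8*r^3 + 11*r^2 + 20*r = (r - 5)*(r^3 - 3*r^2 - 4*r) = (r - 5)*(r - 4)*(r^2 + r) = (r - 5)*(r - 4)*(r + 1)*(r)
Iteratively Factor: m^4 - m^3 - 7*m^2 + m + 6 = (m - 3)*(m^3 + 2*m^2 - m - 2) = (m - 3)*(m + 1)*(m^2 + m - 2) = (m - 3)*(m - 1)*(m + 1)*(m + 2)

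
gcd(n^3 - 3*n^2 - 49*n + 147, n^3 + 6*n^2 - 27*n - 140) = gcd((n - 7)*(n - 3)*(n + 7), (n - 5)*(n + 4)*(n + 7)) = n + 7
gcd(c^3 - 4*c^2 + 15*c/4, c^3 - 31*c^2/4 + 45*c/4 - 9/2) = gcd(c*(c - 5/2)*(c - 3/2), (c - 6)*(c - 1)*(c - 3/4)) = 1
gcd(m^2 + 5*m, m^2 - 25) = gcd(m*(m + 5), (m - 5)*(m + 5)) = m + 5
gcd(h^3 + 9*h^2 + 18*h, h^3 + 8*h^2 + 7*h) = h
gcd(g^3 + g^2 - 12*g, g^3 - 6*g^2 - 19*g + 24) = 1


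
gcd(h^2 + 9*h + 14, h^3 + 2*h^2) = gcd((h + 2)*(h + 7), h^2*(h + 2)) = h + 2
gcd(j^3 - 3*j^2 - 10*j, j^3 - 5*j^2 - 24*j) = j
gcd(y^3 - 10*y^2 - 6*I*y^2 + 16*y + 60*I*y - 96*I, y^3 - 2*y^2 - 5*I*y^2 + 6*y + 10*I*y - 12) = y^2 + y*(-2 - 6*I) + 12*I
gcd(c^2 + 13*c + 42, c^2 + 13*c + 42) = c^2 + 13*c + 42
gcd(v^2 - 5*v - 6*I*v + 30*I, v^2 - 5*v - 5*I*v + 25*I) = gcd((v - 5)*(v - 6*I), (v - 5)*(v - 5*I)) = v - 5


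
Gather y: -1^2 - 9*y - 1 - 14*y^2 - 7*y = -14*y^2 - 16*y - 2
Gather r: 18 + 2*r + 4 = 2*r + 22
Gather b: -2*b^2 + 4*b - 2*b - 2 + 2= -2*b^2 + 2*b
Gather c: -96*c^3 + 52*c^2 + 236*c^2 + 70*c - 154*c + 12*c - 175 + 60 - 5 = -96*c^3 + 288*c^2 - 72*c - 120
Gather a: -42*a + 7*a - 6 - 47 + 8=-35*a - 45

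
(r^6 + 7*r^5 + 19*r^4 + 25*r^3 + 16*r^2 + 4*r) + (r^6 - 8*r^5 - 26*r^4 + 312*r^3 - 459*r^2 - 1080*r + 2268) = 2*r^6 - r^5 - 7*r^4 + 337*r^3 - 443*r^2 - 1076*r + 2268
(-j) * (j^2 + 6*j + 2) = -j^3 - 6*j^2 - 2*j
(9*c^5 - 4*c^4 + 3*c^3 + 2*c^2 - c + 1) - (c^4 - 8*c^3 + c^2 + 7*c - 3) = 9*c^5 - 5*c^4 + 11*c^3 + c^2 - 8*c + 4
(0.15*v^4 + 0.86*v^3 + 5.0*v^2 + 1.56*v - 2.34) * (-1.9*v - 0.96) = -0.285*v^5 - 1.778*v^4 - 10.3256*v^3 - 7.764*v^2 + 2.9484*v + 2.2464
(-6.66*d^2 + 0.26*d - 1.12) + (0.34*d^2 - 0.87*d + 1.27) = -6.32*d^2 - 0.61*d + 0.15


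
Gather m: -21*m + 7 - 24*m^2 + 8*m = -24*m^2 - 13*m + 7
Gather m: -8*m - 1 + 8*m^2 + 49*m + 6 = 8*m^2 + 41*m + 5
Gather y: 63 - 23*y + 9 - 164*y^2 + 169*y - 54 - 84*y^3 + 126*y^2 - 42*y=-84*y^3 - 38*y^2 + 104*y + 18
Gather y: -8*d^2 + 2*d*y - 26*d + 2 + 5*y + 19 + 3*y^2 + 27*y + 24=-8*d^2 - 26*d + 3*y^2 + y*(2*d + 32) + 45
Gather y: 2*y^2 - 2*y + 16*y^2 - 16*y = 18*y^2 - 18*y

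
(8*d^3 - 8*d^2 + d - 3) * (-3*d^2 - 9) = -24*d^5 + 24*d^4 - 75*d^3 + 81*d^2 - 9*d + 27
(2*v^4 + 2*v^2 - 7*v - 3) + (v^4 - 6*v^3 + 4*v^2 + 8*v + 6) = 3*v^4 - 6*v^3 + 6*v^2 + v + 3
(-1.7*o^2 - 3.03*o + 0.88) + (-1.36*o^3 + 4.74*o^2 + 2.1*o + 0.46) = -1.36*o^3 + 3.04*o^2 - 0.93*o + 1.34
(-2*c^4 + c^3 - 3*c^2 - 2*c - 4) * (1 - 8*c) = 16*c^5 - 10*c^4 + 25*c^3 + 13*c^2 + 30*c - 4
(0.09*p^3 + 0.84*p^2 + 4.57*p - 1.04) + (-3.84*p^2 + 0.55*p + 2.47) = 0.09*p^3 - 3.0*p^2 + 5.12*p + 1.43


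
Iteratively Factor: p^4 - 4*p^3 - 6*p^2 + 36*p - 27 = (p + 3)*(p^3 - 7*p^2 + 15*p - 9) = (p - 3)*(p + 3)*(p^2 - 4*p + 3) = (p - 3)*(p - 1)*(p + 3)*(p - 3)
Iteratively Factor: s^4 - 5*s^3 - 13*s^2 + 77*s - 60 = (s - 1)*(s^3 - 4*s^2 - 17*s + 60) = (s - 1)*(s + 4)*(s^2 - 8*s + 15) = (s - 5)*(s - 1)*(s + 4)*(s - 3)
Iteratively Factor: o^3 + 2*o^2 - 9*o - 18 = (o + 3)*(o^2 - o - 6) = (o + 2)*(o + 3)*(o - 3)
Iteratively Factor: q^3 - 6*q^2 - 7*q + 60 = (q + 3)*(q^2 - 9*q + 20) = (q - 4)*(q + 3)*(q - 5)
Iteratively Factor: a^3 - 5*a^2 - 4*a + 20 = (a + 2)*(a^2 - 7*a + 10) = (a - 2)*(a + 2)*(a - 5)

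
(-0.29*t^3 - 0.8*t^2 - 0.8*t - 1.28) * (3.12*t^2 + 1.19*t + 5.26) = -0.9048*t^5 - 2.8411*t^4 - 4.9734*t^3 - 9.1536*t^2 - 5.7312*t - 6.7328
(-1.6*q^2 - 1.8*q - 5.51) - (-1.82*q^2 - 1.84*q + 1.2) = 0.22*q^2 + 0.04*q - 6.71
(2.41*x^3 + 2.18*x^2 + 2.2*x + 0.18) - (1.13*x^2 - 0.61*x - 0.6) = 2.41*x^3 + 1.05*x^2 + 2.81*x + 0.78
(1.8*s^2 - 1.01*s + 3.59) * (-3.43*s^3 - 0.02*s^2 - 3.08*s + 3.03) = -6.174*s^5 + 3.4283*s^4 - 17.8375*s^3 + 8.493*s^2 - 14.1175*s + 10.8777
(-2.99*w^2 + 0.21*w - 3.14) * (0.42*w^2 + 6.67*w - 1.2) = -1.2558*w^4 - 19.8551*w^3 + 3.6699*w^2 - 21.1958*w + 3.768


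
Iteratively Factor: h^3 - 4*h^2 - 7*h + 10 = (h - 5)*(h^2 + h - 2) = (h - 5)*(h + 2)*(h - 1)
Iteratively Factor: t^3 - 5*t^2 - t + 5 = (t - 1)*(t^2 - 4*t - 5) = (t - 1)*(t + 1)*(t - 5)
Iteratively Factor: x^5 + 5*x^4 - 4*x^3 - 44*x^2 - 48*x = (x + 4)*(x^4 + x^3 - 8*x^2 - 12*x) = x*(x + 4)*(x^3 + x^2 - 8*x - 12) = x*(x + 2)*(x + 4)*(x^2 - x - 6) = x*(x + 2)^2*(x + 4)*(x - 3)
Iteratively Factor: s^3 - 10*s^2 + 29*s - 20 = (s - 4)*(s^2 - 6*s + 5) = (s - 4)*(s - 1)*(s - 5)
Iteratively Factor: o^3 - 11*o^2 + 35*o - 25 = (o - 5)*(o^2 - 6*o + 5) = (o - 5)*(o - 1)*(o - 5)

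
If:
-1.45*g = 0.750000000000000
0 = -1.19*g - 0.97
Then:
No Solution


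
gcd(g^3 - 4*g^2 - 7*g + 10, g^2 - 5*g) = g - 5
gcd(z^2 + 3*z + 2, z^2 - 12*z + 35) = 1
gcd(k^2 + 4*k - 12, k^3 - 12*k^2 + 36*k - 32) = k - 2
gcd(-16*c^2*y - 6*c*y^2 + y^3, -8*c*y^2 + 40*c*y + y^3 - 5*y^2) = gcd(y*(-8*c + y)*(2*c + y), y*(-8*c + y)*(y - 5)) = -8*c*y + y^2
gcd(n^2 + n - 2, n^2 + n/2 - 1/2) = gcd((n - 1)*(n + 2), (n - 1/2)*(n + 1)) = 1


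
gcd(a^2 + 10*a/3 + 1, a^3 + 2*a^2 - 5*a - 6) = a + 3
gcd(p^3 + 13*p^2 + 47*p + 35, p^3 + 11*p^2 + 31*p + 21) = p^2 + 8*p + 7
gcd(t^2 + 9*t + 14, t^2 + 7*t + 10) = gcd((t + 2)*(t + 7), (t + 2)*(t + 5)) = t + 2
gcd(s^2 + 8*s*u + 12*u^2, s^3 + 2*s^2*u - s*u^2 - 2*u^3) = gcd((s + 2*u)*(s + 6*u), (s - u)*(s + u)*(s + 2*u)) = s + 2*u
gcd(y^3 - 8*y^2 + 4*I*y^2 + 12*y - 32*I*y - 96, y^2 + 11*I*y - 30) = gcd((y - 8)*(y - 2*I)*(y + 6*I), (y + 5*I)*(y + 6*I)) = y + 6*I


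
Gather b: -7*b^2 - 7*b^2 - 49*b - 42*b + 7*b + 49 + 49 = -14*b^2 - 84*b + 98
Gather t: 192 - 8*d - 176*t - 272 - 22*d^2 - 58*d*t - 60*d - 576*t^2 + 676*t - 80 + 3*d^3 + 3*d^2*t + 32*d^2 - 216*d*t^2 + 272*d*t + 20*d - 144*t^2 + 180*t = 3*d^3 + 10*d^2 - 48*d + t^2*(-216*d - 720) + t*(3*d^2 + 214*d + 680) - 160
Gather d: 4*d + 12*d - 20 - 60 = 16*d - 80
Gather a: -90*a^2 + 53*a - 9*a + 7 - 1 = -90*a^2 + 44*a + 6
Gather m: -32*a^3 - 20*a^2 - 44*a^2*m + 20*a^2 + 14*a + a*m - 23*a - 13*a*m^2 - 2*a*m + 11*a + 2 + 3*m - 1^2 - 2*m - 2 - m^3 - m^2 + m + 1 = -32*a^3 + 2*a - m^3 + m^2*(-13*a - 1) + m*(-44*a^2 - a + 2)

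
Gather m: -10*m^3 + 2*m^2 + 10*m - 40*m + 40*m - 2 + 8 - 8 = -10*m^3 + 2*m^2 + 10*m - 2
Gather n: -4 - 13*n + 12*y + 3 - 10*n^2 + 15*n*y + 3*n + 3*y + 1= -10*n^2 + n*(15*y - 10) + 15*y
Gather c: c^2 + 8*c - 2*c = c^2 + 6*c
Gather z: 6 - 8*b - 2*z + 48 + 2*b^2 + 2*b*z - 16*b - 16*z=2*b^2 - 24*b + z*(2*b - 18) + 54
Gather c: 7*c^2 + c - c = 7*c^2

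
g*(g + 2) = g^2 + 2*g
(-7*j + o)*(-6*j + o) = 42*j^2 - 13*j*o + o^2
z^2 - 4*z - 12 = (z - 6)*(z + 2)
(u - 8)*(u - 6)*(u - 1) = u^3 - 15*u^2 + 62*u - 48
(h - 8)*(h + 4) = h^2 - 4*h - 32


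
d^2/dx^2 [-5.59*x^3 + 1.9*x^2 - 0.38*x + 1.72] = 3.8 - 33.54*x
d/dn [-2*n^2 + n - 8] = 1 - 4*n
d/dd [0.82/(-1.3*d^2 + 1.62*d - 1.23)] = (2.132*d - 1.3284)/(1.3*d^2 - 1.62*d + 1.23)^2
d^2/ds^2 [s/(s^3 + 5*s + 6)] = 2*(s*(3*s^2 + 5)^2 - (6*s^2 + 5)*(s^3 + 5*s + 6))/(s^3 + 5*s + 6)^3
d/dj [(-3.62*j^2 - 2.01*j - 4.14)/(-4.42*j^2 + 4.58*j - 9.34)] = (-25.4638*j^2 + 31.024*j + 37.7346)/(19.5364*j^4 - 40.4872*j^3 + 103.542*j^2 - 85.5544*j + 87.2356)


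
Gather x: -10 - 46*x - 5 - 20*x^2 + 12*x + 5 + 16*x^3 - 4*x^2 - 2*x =16*x^3 - 24*x^2 - 36*x - 10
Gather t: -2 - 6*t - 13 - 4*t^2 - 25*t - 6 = -4*t^2 - 31*t - 21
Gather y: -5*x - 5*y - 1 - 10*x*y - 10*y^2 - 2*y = -5*x - 10*y^2 + y*(-10*x - 7) - 1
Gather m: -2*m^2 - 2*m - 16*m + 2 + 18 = -2*m^2 - 18*m + 20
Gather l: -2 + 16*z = 16*z - 2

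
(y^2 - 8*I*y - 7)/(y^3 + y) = (y - 7*I)/(y*(y + I))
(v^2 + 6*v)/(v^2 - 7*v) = (v + 6)/(v - 7)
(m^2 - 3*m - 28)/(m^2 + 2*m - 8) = (m - 7)/(m - 2)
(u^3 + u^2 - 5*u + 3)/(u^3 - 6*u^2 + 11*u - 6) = (u^2 + 2*u - 3)/(u^2 - 5*u + 6)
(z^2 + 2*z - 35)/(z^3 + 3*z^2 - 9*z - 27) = (z^2 + 2*z - 35)/(z^3 + 3*z^2 - 9*z - 27)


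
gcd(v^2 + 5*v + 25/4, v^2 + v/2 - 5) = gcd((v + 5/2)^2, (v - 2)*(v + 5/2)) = v + 5/2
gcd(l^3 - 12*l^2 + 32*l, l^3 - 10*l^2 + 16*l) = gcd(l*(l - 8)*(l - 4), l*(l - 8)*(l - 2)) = l^2 - 8*l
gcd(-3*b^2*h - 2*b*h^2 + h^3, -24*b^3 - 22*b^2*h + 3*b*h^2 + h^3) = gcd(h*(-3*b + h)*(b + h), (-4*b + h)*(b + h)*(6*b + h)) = b + h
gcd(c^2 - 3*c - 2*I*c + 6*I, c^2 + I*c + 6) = c - 2*I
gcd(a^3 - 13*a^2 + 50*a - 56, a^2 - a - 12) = a - 4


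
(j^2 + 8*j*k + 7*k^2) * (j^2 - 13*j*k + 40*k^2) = j^4 - 5*j^3*k - 57*j^2*k^2 + 229*j*k^3 + 280*k^4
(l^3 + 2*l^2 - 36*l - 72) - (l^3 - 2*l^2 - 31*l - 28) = 4*l^2 - 5*l - 44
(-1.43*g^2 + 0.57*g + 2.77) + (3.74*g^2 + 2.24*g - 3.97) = 2.31*g^2 + 2.81*g - 1.2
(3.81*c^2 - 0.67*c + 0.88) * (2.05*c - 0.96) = 7.8105*c^3 - 5.0311*c^2 + 2.4472*c - 0.8448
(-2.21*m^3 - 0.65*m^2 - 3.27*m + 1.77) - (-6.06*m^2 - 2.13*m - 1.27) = -2.21*m^3 + 5.41*m^2 - 1.14*m + 3.04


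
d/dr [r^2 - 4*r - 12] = 2*r - 4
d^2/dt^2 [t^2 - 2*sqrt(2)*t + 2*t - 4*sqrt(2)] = 2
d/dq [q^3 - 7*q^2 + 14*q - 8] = 3*q^2 - 14*q + 14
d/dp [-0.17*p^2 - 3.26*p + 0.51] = -0.34*p - 3.26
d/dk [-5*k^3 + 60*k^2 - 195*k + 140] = -15*k^2 + 120*k - 195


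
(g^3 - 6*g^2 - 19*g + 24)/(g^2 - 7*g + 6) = (g^2 - 5*g - 24)/(g - 6)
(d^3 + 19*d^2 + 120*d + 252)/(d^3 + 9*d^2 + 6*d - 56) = (d^2 + 12*d + 36)/(d^2 + 2*d - 8)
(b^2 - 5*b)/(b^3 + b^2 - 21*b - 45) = b/(b^2 + 6*b + 9)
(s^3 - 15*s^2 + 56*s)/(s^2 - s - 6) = s*(-s^2 + 15*s - 56)/(-s^2 + s + 6)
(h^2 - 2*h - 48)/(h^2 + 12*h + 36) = (h - 8)/(h + 6)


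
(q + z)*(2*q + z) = 2*q^2 + 3*q*z + z^2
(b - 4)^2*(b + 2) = b^3 - 6*b^2 + 32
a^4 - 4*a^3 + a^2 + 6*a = a*(a - 3)*(a - 2)*(a + 1)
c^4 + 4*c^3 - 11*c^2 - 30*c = c*(c - 3)*(c + 2)*(c + 5)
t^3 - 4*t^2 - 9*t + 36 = (t - 4)*(t - 3)*(t + 3)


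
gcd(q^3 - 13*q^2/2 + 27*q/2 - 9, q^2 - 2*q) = q - 2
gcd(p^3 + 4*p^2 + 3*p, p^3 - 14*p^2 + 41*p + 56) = p + 1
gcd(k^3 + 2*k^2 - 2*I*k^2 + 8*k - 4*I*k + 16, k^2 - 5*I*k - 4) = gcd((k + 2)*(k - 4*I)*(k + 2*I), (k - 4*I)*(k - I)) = k - 4*I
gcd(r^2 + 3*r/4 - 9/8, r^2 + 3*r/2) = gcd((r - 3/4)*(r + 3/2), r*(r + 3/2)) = r + 3/2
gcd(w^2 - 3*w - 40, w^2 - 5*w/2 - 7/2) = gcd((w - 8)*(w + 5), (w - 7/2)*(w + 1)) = 1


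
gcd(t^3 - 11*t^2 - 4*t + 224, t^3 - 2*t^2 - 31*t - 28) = t^2 - 3*t - 28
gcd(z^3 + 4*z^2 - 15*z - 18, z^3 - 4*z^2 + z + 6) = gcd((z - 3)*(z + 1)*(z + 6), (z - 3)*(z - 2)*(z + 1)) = z^2 - 2*z - 3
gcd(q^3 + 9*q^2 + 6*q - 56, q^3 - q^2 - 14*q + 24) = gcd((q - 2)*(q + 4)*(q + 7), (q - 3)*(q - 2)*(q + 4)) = q^2 + 2*q - 8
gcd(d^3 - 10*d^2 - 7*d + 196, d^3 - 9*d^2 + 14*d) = d - 7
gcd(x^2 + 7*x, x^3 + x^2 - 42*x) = x^2 + 7*x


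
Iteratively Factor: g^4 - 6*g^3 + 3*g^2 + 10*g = (g + 1)*(g^3 - 7*g^2 + 10*g) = (g - 5)*(g + 1)*(g^2 - 2*g) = (g - 5)*(g - 2)*(g + 1)*(g)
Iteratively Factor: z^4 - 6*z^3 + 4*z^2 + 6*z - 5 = (z - 1)*(z^3 - 5*z^2 - z + 5) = (z - 1)*(z + 1)*(z^2 - 6*z + 5) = (z - 1)^2*(z + 1)*(z - 5)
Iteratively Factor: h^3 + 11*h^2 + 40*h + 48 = (h + 4)*(h^2 + 7*h + 12) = (h + 4)^2*(h + 3)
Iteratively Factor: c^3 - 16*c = (c - 4)*(c^2 + 4*c) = (c - 4)*(c + 4)*(c)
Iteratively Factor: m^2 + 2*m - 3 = (m + 3)*(m - 1)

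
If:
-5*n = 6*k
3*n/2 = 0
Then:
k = 0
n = 0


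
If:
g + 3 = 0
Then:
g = -3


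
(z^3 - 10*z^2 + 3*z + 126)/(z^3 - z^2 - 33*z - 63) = (z - 6)/(z + 3)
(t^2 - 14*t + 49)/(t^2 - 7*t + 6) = (t^2 - 14*t + 49)/(t^2 - 7*t + 6)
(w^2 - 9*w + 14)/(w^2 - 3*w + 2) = (w - 7)/(w - 1)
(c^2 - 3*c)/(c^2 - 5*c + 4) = c*(c - 3)/(c^2 - 5*c + 4)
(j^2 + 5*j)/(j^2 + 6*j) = (j + 5)/(j + 6)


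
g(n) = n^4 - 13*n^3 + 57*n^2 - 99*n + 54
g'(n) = 4*n^3 - 39*n^2 + 114*n - 99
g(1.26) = -3.73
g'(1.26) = -9.27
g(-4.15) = 2672.30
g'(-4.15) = -1529.67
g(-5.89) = 6474.48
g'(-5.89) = -2940.80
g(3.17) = -0.18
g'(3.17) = -2.11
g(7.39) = 171.18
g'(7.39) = 227.92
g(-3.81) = 2188.31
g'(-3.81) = -1320.69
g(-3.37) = 1661.50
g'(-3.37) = -1079.19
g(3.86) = -4.53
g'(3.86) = -9.99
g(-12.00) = 52650.00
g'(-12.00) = -13995.00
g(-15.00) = 108864.00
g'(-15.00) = -24084.00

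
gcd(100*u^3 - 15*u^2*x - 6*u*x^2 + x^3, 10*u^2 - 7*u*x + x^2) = -5*u + x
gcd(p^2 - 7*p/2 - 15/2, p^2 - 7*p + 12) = 1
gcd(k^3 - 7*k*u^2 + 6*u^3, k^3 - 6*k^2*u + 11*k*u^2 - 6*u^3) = k^2 - 3*k*u + 2*u^2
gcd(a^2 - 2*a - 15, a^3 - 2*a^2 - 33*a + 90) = a - 5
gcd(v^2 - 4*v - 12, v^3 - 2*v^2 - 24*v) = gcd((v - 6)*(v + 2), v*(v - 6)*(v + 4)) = v - 6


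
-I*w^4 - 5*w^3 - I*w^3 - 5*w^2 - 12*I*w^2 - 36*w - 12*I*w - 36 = (w - 6*I)*(w - 2*I)*(w + 3*I)*(-I*w - I)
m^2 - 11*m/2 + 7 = (m - 7/2)*(m - 2)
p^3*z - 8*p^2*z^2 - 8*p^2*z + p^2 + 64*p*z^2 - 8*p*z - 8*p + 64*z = (p - 8)*(p - 8*z)*(p*z + 1)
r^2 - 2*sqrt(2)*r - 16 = (r - 4*sqrt(2))*(r + 2*sqrt(2))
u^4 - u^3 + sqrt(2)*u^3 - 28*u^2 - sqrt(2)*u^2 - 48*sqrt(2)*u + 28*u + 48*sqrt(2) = (u - 1)*(u - 4*sqrt(2))*(u + 2*sqrt(2))*(u + 3*sqrt(2))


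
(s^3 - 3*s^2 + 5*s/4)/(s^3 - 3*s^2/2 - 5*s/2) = (s - 1/2)/(s + 1)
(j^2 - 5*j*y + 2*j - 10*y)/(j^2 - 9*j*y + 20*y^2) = (-j - 2)/(-j + 4*y)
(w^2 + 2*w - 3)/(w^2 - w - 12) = (w - 1)/(w - 4)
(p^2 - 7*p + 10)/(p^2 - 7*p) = (p^2 - 7*p + 10)/(p*(p - 7))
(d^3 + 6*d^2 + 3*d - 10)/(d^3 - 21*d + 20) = (d + 2)/(d - 4)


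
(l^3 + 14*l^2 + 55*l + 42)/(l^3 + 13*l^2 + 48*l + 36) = (l + 7)/(l + 6)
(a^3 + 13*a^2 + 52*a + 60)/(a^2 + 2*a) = a + 11 + 30/a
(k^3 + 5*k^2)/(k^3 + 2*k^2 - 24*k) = k*(k + 5)/(k^2 + 2*k - 24)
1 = 1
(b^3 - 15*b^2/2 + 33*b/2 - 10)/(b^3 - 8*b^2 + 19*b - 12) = (b - 5/2)/(b - 3)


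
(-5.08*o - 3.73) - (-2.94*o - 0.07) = -2.14*o - 3.66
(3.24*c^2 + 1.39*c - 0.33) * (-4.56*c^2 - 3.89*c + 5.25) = -14.7744*c^4 - 18.942*c^3 + 13.1077*c^2 + 8.5812*c - 1.7325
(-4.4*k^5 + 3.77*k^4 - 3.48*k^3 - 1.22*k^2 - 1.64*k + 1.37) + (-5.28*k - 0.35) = -4.4*k^5 + 3.77*k^4 - 3.48*k^3 - 1.22*k^2 - 6.92*k + 1.02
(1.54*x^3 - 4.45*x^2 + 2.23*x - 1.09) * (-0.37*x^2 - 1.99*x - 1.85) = -0.5698*x^5 - 1.4181*x^4 + 5.1814*x^3 + 4.1981*x^2 - 1.9564*x + 2.0165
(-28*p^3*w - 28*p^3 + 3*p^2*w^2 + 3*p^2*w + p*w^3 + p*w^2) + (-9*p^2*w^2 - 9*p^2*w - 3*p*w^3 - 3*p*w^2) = -28*p^3*w - 28*p^3 - 6*p^2*w^2 - 6*p^2*w - 2*p*w^3 - 2*p*w^2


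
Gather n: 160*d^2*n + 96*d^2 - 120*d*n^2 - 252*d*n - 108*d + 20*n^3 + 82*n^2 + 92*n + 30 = 96*d^2 - 108*d + 20*n^3 + n^2*(82 - 120*d) + n*(160*d^2 - 252*d + 92) + 30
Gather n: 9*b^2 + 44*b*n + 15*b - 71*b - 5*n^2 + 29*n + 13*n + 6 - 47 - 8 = 9*b^2 - 56*b - 5*n^2 + n*(44*b + 42) - 49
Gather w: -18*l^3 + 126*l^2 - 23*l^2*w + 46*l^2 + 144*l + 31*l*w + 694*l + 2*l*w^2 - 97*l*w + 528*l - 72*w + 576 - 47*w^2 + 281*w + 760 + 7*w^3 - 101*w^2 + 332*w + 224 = -18*l^3 + 172*l^2 + 1366*l + 7*w^3 + w^2*(2*l - 148) + w*(-23*l^2 - 66*l + 541) + 1560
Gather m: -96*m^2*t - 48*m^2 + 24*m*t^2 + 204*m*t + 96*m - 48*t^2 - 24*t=m^2*(-96*t - 48) + m*(24*t^2 + 204*t + 96) - 48*t^2 - 24*t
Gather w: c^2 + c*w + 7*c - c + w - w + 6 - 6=c^2 + c*w + 6*c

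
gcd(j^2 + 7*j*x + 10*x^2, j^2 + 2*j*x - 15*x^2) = j + 5*x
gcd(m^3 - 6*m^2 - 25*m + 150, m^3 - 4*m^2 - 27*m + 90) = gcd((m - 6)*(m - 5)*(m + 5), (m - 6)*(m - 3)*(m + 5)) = m^2 - m - 30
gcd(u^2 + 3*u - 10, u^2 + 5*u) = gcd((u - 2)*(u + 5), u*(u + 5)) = u + 5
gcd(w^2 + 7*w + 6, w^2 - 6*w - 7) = w + 1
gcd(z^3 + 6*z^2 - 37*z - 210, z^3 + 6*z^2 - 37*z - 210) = z^3 + 6*z^2 - 37*z - 210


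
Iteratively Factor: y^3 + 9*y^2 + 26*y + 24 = (y + 2)*(y^2 + 7*y + 12) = (y + 2)*(y + 3)*(y + 4)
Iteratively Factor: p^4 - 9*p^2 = (p + 3)*(p^3 - 3*p^2) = p*(p + 3)*(p^2 - 3*p) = p^2*(p + 3)*(p - 3)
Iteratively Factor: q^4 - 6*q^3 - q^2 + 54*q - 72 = (q - 4)*(q^3 - 2*q^2 - 9*q + 18) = (q - 4)*(q - 3)*(q^2 + q - 6) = (q - 4)*(q - 3)*(q - 2)*(q + 3)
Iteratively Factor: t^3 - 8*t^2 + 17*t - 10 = (t - 1)*(t^2 - 7*t + 10) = (t - 2)*(t - 1)*(t - 5)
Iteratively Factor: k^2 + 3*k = (k + 3)*(k)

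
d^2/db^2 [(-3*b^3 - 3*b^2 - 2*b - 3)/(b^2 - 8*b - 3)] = 2*(-227*b^3 - 252*b^2 - 27*b - 180)/(b^6 - 24*b^5 + 183*b^4 - 368*b^3 - 549*b^2 - 216*b - 27)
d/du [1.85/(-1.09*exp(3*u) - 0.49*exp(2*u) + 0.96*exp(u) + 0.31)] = (6.0495*exp(2*u) + 1.813*exp(u) - 1.776)*exp(u)/(1.09*exp(3*u) + 0.49*exp(2*u) - 0.96*exp(u) - 0.31)^2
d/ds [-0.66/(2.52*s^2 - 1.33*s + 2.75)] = (3.3264*s - 0.8778)/(2.52*s^2 - 1.33*s + 2.75)^2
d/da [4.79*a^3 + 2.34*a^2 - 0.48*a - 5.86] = 14.37*a^2 + 4.68*a - 0.48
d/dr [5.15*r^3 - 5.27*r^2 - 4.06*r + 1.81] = 15.45*r^2 - 10.54*r - 4.06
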